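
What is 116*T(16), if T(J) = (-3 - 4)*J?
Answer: -12992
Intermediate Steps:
T(J) = -7*J
116*T(16) = 116*(-7*16) = 116*(-112) = -12992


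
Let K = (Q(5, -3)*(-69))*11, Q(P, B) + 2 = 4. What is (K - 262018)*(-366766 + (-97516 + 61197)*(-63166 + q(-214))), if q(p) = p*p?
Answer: -166157936357504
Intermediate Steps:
q(p) = p²
Q(P, B) = 2 (Q(P, B) = -2 + 4 = 2)
K = -1518 (K = (2*(-69))*11 = -138*11 = -1518)
(K - 262018)*(-366766 + (-97516 + 61197)*(-63166 + q(-214))) = (-1518 - 262018)*(-366766 + (-97516 + 61197)*(-63166 + (-214)²)) = -263536*(-366766 - 36319*(-63166 + 45796)) = -263536*(-366766 - 36319*(-17370)) = -263536*(-366766 + 630861030) = -263536*630494264 = -166157936357504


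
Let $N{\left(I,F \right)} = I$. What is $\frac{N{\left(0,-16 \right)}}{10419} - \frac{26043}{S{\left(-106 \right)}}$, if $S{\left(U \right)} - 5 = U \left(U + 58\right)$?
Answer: $- \frac{26043}{5093} \approx -5.1135$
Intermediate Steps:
$S{\left(U \right)} = 5 + U \left(58 + U\right)$ ($S{\left(U \right)} = 5 + U \left(U + 58\right) = 5 + U \left(58 + U\right)$)
$\frac{N{\left(0,-16 \right)}}{10419} - \frac{26043}{S{\left(-106 \right)}} = \frac{0}{10419} - \frac{26043}{5 + \left(-106\right)^{2} + 58 \left(-106\right)} = 0 \cdot \frac{1}{10419} - \frac{26043}{5 + 11236 - 6148} = 0 - \frac{26043}{5093} = - \frac{26043}{5093}$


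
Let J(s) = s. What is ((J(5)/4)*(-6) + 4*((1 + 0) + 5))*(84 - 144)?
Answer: -990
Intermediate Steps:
((J(5)/4)*(-6) + 4*((1 + 0) + 5))*(84 - 144) = ((5/4)*(-6) + 4*((1 + 0) + 5))*(84 - 144) = ((5*(¼))*(-6) + 4*(1 + 5))*(-60) = ((5/4)*(-6) + 4*6)*(-60) = (-15/2 + 24)*(-60) = (33/2)*(-60) = -990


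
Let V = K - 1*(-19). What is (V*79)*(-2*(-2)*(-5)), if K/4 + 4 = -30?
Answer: 184860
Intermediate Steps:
K = -136 (K = -16 + 4*(-30) = -16 - 120 = -136)
V = -117 (V = -136 - 1*(-19) = -136 + 19 = -117)
(V*79)*(-2*(-2)*(-5)) = (-117*79)*(-2*(-2)*(-5)) = -36972*(-5) = -9243*(-20) = 184860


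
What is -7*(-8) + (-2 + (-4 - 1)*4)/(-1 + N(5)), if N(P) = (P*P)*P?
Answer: 3461/62 ≈ 55.823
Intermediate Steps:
N(P) = P³ (N(P) = P²*P = P³)
-7*(-8) + (-2 + (-4 - 1)*4)/(-1 + N(5)) = -7*(-8) + (-2 + (-4 - 1)*4)/(-1 + 5³) = 56 + (-2 - 5*4)/(-1 + 125) = 56 + (-2 - 20)/124 = 56 - 22*1/124 = 56 - 11/62 = 3461/62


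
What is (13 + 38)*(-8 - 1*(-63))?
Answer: 2805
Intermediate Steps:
(13 + 38)*(-8 - 1*(-63)) = 51*(-8 + 63) = 51*55 = 2805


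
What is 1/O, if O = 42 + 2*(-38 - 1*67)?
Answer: -1/168 ≈ -0.0059524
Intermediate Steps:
O = -168 (O = 42 + 2*(-38 - 67) = 42 + 2*(-105) = 42 - 210 = -168)
1/O = 1/(-168) = -1/168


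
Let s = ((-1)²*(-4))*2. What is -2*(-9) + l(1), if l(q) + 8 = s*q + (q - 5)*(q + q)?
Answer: -6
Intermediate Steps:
s = -8 (s = (1*(-4))*2 = -4*2 = -8)
l(q) = -8 - 8*q + 2*q*(-5 + q) (l(q) = -8 + (-8*q + (q - 5)*(q + q)) = -8 + (-8*q + (-5 + q)*(2*q)) = -8 + (-8*q + 2*q*(-5 + q)) = -8 - 8*q + 2*q*(-5 + q))
-2*(-9) + l(1) = -2*(-9) + (-8 - 18*1 + 2*1²) = 18 + (-8 - 18 + 2*1) = 18 + (-8 - 18 + 2) = 18 - 24 = -6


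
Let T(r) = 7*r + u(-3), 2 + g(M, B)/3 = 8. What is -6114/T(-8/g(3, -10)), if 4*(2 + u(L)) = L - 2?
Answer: 220104/229 ≈ 961.15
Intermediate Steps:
g(M, B) = 18 (g(M, B) = -6 + 3*8 = -6 + 24 = 18)
u(L) = -5/2 + L/4 (u(L) = -2 + (L - 2)/4 = -2 + (-2 + L)/4 = -2 + (-½ + L/4) = -5/2 + L/4)
T(r) = -13/4 + 7*r (T(r) = 7*r + (-5/2 + (¼)*(-3)) = 7*r + (-5/2 - ¾) = 7*r - 13/4 = -13/4 + 7*r)
-6114/T(-8/g(3, -10)) = -6114/(-13/4 + 7*(-8/18)) = -6114/(-13/4 + 7*(-8*1/18)) = -6114/(-13/4 + 7*(-4/9)) = -6114/(-13/4 - 28/9) = -6114/(-229/36) = -6114*(-36/229) = 220104/229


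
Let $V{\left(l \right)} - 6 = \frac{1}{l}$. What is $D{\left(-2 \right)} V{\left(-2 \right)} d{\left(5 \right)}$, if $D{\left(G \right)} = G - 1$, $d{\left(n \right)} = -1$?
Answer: $\frac{33}{2} \approx 16.5$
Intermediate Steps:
$V{\left(l \right)} = 6 + \frac{1}{l}$
$D{\left(G \right)} = -1 + G$
$D{\left(-2 \right)} V{\left(-2 \right)} d{\left(5 \right)} = \left(-1 - 2\right) \left(6 + \frac{1}{-2}\right) \left(-1\right) = - 3 \left(6 - \frac{1}{2}\right) \left(-1\right) = \left(-3\right) \frac{11}{2} \left(-1\right) = \left(- \frac{33}{2}\right) \left(-1\right) = \frac{33}{2}$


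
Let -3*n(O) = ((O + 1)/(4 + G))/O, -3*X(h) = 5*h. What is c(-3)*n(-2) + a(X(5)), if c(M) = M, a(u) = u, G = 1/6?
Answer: -616/75 ≈ -8.2133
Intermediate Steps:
G = ⅙ ≈ 0.16667
X(h) = -5*h/3
n(O) = -(6/25 + 6*O/25)/(3*O) (n(O) = -(O + 1)/(4 + ⅙)/(3*O) = -(1 + O)/(25/6)/(3*O) = -(1 + O)*(6/25)/(3*O) = -(6/25 + 6*O/25)/(3*O))
c(-3)*n(-2) + a(X(5)) = -6*(-1 - 1*(-2))/(25*(-2)) - 5/3*5 = -6*(-1)*(-1 + 2)/(25*2) - 25/3 = -6*(-1)/(25*2) - 25/3 = -3*(-1/25) - 25/3 = 3/25 - 25/3 = -616/75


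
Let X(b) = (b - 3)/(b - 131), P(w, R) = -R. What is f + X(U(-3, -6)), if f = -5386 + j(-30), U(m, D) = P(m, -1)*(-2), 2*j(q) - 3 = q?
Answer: -1436257/266 ≈ -5399.5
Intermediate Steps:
j(q) = 3/2 + q/2
U(m, D) = -2 (U(m, D) = -1*(-1)*(-2) = 1*(-2) = -2)
X(b) = (-3 + b)/(-131 + b)
f = -10799/2 (f = -5386 + (3/2 + (1/2)*(-30)) = -5386 + (3/2 - 15) = -5386 - 27/2 = -10799/2 ≈ -5399.5)
f + X(U(-3, -6)) = -10799/2 + (-3 - 2)/(-131 - 2) = -10799/2 - 5/(-133) = -10799/2 - 1/133*(-5) = -10799/2 + 5/133 = -1436257/266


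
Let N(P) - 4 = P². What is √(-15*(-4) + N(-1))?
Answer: √65 ≈ 8.0623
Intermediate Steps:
N(P) = 4 + P²
√(-15*(-4) + N(-1)) = √(-15*(-4) + (4 + (-1)²)) = √(60 + (4 + 1)) = √(60 + 5) = √65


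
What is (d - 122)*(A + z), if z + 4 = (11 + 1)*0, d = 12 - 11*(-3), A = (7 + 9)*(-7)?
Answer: 8932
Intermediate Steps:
A = -112 (A = 16*(-7) = -112)
d = 45 (d = 12 + 33 = 45)
z = -4 (z = -4 + (11 + 1)*0 = -4 + 12*0 = -4 + 0 = -4)
(d - 122)*(A + z) = (45 - 122)*(-112 - 4) = -77*(-116) = 8932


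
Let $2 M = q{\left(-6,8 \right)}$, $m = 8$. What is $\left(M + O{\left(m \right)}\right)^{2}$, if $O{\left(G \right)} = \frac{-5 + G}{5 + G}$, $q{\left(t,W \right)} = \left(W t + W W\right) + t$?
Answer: $\frac{4624}{169} \approx 27.361$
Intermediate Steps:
$q{\left(t,W \right)} = t + W^{2} + W t$ ($q{\left(t,W \right)} = \left(W t + W^{2}\right) + t = \left(W^{2} + W t\right) + t = t + W^{2} + W t$)
$M = 5$ ($M = \frac{-6 + 8^{2} + 8 \left(-6\right)}{2} = \frac{-6 + 64 - 48}{2} = \frac{1}{2} \cdot 10 = 5$)
$O{\left(G \right)} = \frac{-5 + G}{5 + G}$
$\left(M + O{\left(m \right)}\right)^{2} = \left(5 + \frac{-5 + 8}{5 + 8}\right)^{2} = \left(5 + \frac{1}{13} \cdot 3\right)^{2} = \left(5 + \frac{3}{13}\right)^{2} = \left(\frac{68}{13}\right)^{2} = \frac{4624}{169}$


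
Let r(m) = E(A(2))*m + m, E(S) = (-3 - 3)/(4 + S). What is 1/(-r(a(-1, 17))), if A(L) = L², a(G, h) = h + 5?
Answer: -2/11 ≈ -0.18182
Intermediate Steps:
a(G, h) = 5 + h
E(S) = -6/(4 + S)
r(m) = m/4 (r(m) = (-6/(4 + 2²))*m + m = (-6/(4 + 4))*m + m = (-6/8)*m + m = (-6*⅛)*m + m = -3*m/4 + m = m/4)
1/(-r(a(-1, 17))) = 1/(-(5 + 17)/4) = 1/(-22/4) = 1/(-1*11/2) = 1/(-11/2) = -2/11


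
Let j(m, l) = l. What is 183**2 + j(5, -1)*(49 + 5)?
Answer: 33435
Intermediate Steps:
183**2 + j(5, -1)*(49 + 5) = 183**2 - (49 + 5) = 33489 - 1*54 = 33489 - 54 = 33435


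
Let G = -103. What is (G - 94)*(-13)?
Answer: 2561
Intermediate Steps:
(G - 94)*(-13) = (-103 - 94)*(-13) = -197*(-13) = 2561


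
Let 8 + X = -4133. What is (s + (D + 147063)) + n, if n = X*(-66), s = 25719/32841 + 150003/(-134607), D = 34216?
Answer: 223283326274645/491180943 ≈ 4.5458e+5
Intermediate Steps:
X = -4141 (X = -8 - 4133 = -4141)
s = -162699010/491180943 (s = 25719*(1/32841) + 150003*(-1/134607) = 8573/10947 - 50001/44869 = -162699010/491180943 ≈ -0.33124)
n = 273306 (n = -4141*(-66) = 273306)
(s + (D + 147063)) + n = (-162699010/491180943 + (34216 + 147063)) + 273306 = (-162699010/491180943 + 181279) + 273306 = 89040627467087/491180943 + 273306 = 223283326274645/491180943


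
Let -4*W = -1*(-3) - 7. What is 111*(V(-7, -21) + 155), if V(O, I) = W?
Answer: 17316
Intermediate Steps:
W = 1 (W = -(-1*(-3) - 7)/4 = -(3 - 7)/4 = -1/4*(-4) = 1)
V(O, I) = 1
111*(V(-7, -21) + 155) = 111*(1 + 155) = 111*156 = 17316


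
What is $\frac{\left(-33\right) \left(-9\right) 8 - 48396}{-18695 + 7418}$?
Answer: $\frac{15340}{3759} \approx 4.0809$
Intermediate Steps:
$\frac{\left(-33\right) \left(-9\right) 8 - 48396}{-18695 + 7418} = \frac{297 \cdot 8 - 48396}{-11277} = \left(2376 - 48396\right) \left(- \frac{1}{11277}\right) = \left(-46020\right) \left(- \frac{1}{11277}\right) = \frac{15340}{3759}$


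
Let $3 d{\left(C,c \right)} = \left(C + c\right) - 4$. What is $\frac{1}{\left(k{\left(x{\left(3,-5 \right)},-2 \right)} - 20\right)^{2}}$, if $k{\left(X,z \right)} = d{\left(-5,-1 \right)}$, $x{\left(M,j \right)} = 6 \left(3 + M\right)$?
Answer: $\frac{9}{4900} \approx 0.0018367$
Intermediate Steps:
$d{\left(C,c \right)} = - \frac{4}{3} + \frac{C}{3} + \frac{c}{3}$ ($d{\left(C,c \right)} = \frac{\left(C + c\right) - 4}{3} = \frac{-4 + C + c}{3} = - \frac{4}{3} + \frac{C}{3} + \frac{c}{3}$)
$x{\left(M,j \right)} = 18 + 6 M$
$k{\left(X,z \right)} = - \frac{10}{3}$ ($k{\left(X,z \right)} = - \frac{4}{3} + \frac{1}{3} \left(-5\right) + \frac{1}{3} \left(-1\right) = - \frac{4}{3} - \frac{5}{3} - \frac{1}{3} = - \frac{10}{3}$)
$\frac{1}{\left(k{\left(x{\left(3,-5 \right)},-2 \right)} - 20\right)^{2}} = \frac{1}{\left(- \frac{10}{3} - 20\right)^{2}} = \frac{1}{\left(- \frac{70}{3}\right)^{2}} = \frac{1}{\frac{4900}{9}} = \frac{9}{4900}$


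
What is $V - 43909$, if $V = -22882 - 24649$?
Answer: $-91440$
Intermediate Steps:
$V = -47531$
$V - 43909 = -47531 - 43909 = -91440$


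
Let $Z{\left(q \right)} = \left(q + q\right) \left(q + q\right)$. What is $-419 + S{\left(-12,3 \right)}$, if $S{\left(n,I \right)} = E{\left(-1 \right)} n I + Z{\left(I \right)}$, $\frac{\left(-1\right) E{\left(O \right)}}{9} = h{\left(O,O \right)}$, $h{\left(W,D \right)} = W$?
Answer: $-707$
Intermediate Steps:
$E{\left(O \right)} = - 9 O$
$Z{\left(q \right)} = 4 q^{2}$ ($Z{\left(q \right)} = 2 q 2 q = 4 q^{2}$)
$S{\left(n,I \right)} = 4 I^{2} + 9 I n$ ($S{\left(n,I \right)} = \left(-9\right) \left(-1\right) n I + 4 I^{2} = 9 n I + 4 I^{2} = 9 I n + 4 I^{2} = 4 I^{2} + 9 I n$)
$-419 + S{\left(-12,3 \right)} = -419 + 3 \left(4 \cdot 3 + 9 \left(-12\right)\right) = -419 + 3 \left(12 - 108\right) = -419 + 3 \left(-96\right) = -419 - 288 = -707$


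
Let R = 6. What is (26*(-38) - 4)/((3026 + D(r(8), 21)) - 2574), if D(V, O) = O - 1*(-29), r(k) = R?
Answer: -496/251 ≈ -1.9761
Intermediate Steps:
r(k) = 6
D(V, O) = 29 + O (D(V, O) = O + 29 = 29 + O)
(26*(-38) - 4)/((3026 + D(r(8), 21)) - 2574) = (26*(-38) - 4)/((3026 + (29 + 21)) - 2574) = (-988 - 4)/((3026 + 50) - 2574) = -992/(3076 - 2574) = -992/502 = -992*1/502 = -496/251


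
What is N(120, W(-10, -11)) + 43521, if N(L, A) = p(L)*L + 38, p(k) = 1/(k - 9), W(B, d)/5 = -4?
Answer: 1611723/37 ≈ 43560.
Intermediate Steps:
W(B, d) = -20 (W(B, d) = 5*(-4) = -20)
p(k) = 1/(-9 + k)
N(L, A) = 38 + L/(-9 + L) (N(L, A) = L/(-9 + L) + 38 = 38 + L/(-9 + L))
N(120, W(-10, -11)) + 43521 = 3*(-114 + 13*120)/(-9 + 120) + 43521 = 3*(-114 + 1560)/111 + 43521 = 3*(1/111)*1446 + 43521 = 1446/37 + 43521 = 1611723/37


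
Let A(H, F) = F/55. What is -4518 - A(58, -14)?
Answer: -248476/55 ≈ -4517.7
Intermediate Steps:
A(H, F) = F/55 (A(H, F) = F*(1/55) = F/55)
-4518 - A(58, -14) = -4518 - (-14)/55 = -4518 - 1*(-14/55) = -4518 + 14/55 = -248476/55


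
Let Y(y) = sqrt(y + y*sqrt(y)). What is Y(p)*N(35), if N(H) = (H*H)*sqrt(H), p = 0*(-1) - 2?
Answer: 1225*sqrt(-70 - 70*I*sqrt(2)) ≈ 6200.7 - 11979.0*I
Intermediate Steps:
p = -2 (p = 0 - 2 = -2)
N(H) = H**(5/2) (N(H) = H**2*sqrt(H) = H**(5/2))
Y(y) = sqrt(y + y**(3/2))
Y(p)*N(35) = sqrt(-2 + (-2)**(3/2))*35**(5/2) = sqrt(-2 - 2*I*sqrt(2))*(1225*sqrt(35)) = 1225*sqrt(35)*sqrt(-2 - 2*I*sqrt(2))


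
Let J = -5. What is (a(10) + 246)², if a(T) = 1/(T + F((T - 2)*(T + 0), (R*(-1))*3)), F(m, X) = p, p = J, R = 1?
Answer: 1515361/25 ≈ 60614.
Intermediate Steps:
p = -5
F(m, X) = -5
a(T) = 1/(-5 + T) (a(T) = 1/(T - 5) = 1/(-5 + T))
(a(10) + 246)² = (1/(-5 + 10) + 246)² = (1/5 + 246)² = (⅕ + 246)² = (1231/5)² = 1515361/25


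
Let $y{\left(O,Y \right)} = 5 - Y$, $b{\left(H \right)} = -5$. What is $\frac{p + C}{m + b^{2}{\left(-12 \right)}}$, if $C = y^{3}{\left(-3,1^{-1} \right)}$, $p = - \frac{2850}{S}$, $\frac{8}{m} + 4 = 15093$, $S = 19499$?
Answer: $\frac{18787102654}{7355666267} \approx 2.5541$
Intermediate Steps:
$m = \frac{8}{15089}$ ($m = \frac{8}{-4 + 15093} = \frac{8}{15089} \approx 0.00053019$)
$p = - \frac{2850}{19499} \approx -0.14616$
$C = 64$ ($C = \left(5 - 1^{-1}\right)^{3} = \left(5 - 1\right)^{3} = 4^{3} = 64$)
$\frac{p + C}{m + b^{2}{\left(-12 \right)}} = \frac{- \frac{2850}{19499} + 64}{\frac{8}{15089} + \left(-5\right)^{2}} = \frac{1245086}{19499 \left(\frac{8}{15089} + 25\right)} = \frac{1245086}{19499 \cdot \frac{377233}{15089}} = \frac{1245086}{19499} \cdot \frac{15089}{377233} = \frac{18787102654}{7355666267}$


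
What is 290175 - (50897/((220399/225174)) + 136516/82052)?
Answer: 1076793669099740/4521044687 ≈ 2.3817e+5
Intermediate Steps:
290175 - (50897/((220399/225174)) + 136516/82052) = 290175 - (50897/((220399*(1/225174))) + 136516*(1/82052)) = 290175 - (50897/(220399/225174) + 34129/20513) = 290175 - (50897*(225174/220399) + 34129/20513) = 290175 - (11460681078/220399 + 34129/20513) = 290175 - 1*235100472950485/4521044687 = 290175 - 235100472950485/4521044687 = 1076793669099740/4521044687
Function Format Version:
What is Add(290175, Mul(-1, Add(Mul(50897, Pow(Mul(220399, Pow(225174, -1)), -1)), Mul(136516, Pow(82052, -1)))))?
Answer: Rational(1076793669099740, 4521044687) ≈ 2.3817e+5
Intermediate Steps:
Add(290175, Mul(-1, Add(Mul(50897, Pow(Mul(220399, Pow(225174, -1)), -1)), Mul(136516, Pow(82052, -1))))) = Add(290175, Mul(-1, Add(Mul(50897, Pow(Mul(220399, Rational(1, 225174)), -1)), Mul(136516, Rational(1, 82052))))) = Add(290175, Mul(-1, Add(Mul(50897, Pow(Rational(220399, 225174), -1)), Rational(34129, 20513)))) = Add(290175, Mul(-1, Add(Mul(50897, Rational(225174, 220399)), Rational(34129, 20513)))) = Add(290175, Mul(-1, Add(Rational(11460681078, 220399), Rational(34129, 20513)))) = Add(290175, Mul(-1, Rational(235100472950485, 4521044687))) = Add(290175, Rational(-235100472950485, 4521044687)) = Rational(1076793669099740, 4521044687)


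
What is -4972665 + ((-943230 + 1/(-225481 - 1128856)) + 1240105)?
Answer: -6332595401231/1354337 ≈ -4.6758e+6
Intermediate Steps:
-4972665 + ((-943230 + 1/(-225481 - 1128856)) + 1240105) = -4972665 + ((-943230 + 1/(-1354337)) + 1240105) = -4972665 + ((-943230 - 1/1354337) + 1240105) = -4972665 + (-1277451288511/1354337 + 1240105) = -4972665 + 402068796874/1354337 = -6332595401231/1354337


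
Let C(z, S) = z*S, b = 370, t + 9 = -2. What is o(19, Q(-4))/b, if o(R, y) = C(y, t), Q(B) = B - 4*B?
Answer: -66/185 ≈ -0.35676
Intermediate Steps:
t = -11 (t = -9 - 2 = -11)
Q(B) = -3*B
C(z, S) = S*z
o(R, y) = -11*y
o(19, Q(-4))/b = -(-33)*(-4)/370 = -11*12*(1/370) = -132*1/370 = -66/185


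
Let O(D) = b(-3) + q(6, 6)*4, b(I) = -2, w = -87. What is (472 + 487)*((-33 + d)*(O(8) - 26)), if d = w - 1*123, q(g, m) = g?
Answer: 932148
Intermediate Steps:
O(D) = 22 (O(D) = -2 + 6*4 = -2 + 24 = 22)
d = -210 (d = -87 - 1*123 = -87 - 123 = -210)
(472 + 487)*((-33 + d)*(O(8) - 26)) = (472 + 487)*((-33 - 210)*(22 - 26)) = 959*(-243*(-4)) = 959*972 = 932148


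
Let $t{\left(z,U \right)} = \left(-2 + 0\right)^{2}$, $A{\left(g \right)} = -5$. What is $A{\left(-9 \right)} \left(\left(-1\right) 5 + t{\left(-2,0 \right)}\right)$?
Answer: $5$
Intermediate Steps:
$t{\left(z,U \right)} = 4$ ($t{\left(z,U \right)} = \left(-2\right)^{2} = 4$)
$A{\left(-9 \right)} \left(\left(-1\right) 5 + t{\left(-2,0 \right)}\right) = - 5 \left(\left(-1\right) 5 + 4\right) = - 5 \left(-5 + 4\right) = \left(-5\right) \left(-1\right) = 5$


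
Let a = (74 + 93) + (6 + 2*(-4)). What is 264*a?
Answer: 43560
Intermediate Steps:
a = 165 (a = 167 + (6 - 8) = 167 - 2 = 165)
264*a = 264*165 = 43560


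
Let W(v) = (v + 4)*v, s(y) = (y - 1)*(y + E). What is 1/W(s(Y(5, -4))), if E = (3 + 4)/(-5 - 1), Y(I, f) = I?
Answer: 9/2668 ≈ 0.0033733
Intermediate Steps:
E = -7/6 (E = 7/(-6) = 7*(-1/6) = -7/6 ≈ -1.1667)
s(y) = (-1 + y)*(-7/6 + y) (s(y) = (y - 1)*(y - 7/6) = (-1 + y)*(-7/6 + y))
W(v) = v*(4 + v) (W(v) = (4 + v)*v = v*(4 + v))
1/W(s(Y(5, -4))) = 1/((7/6 + 5**2 - 13/6*5)*(4 + (7/6 + 5**2 - 13/6*5))) = 1/((7/6 + 25 - 65/6)*(4 + (7/6 + 25 - 65/6))) = 1/(46*(4 + 46/3)/3) = 1/((46/3)*(58/3)) = 1/(2668/9) = 9/2668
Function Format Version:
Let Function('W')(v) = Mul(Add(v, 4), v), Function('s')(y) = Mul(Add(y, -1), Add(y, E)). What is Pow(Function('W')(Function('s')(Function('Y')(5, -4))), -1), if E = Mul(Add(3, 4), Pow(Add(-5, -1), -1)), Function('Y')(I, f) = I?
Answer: Rational(9, 2668) ≈ 0.0033733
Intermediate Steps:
E = Rational(-7, 6) (E = Mul(7, Pow(-6, -1)) = Mul(7, Rational(-1, 6)) = Rational(-7, 6) ≈ -1.1667)
Function('s')(y) = Mul(Add(-1, y), Add(Rational(-7, 6), y)) (Function('s')(y) = Mul(Add(y, -1), Add(y, Rational(-7, 6))) = Mul(Add(-1, y), Add(Rational(-7, 6), y)))
Function('W')(v) = Mul(v, Add(4, v)) (Function('W')(v) = Mul(Add(4, v), v) = Mul(v, Add(4, v)))
Pow(Function('W')(Function('s')(Function('Y')(5, -4))), -1) = Pow(Mul(Add(Rational(7, 6), Pow(5, 2), Mul(Rational(-13, 6), 5)), Add(4, Add(Rational(7, 6), Pow(5, 2), Mul(Rational(-13, 6), 5)))), -1) = Pow(Mul(Add(Rational(7, 6), 25, Rational(-65, 6)), Add(4, Add(Rational(7, 6), 25, Rational(-65, 6)))), -1) = Pow(Mul(Rational(46, 3), Add(4, Rational(46, 3))), -1) = Pow(Mul(Rational(46, 3), Rational(58, 3)), -1) = Pow(Rational(2668, 9), -1) = Rational(9, 2668)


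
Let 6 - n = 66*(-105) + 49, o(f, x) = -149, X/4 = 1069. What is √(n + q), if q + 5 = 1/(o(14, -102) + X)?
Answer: √117215115905/4127 ≈ 82.958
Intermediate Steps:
X = 4276 (X = 4*1069 = 4276)
n = 6887 (n = 6 - (66*(-105) + 49) = 6 - (-6930 + 49) = 6 - 1*(-6881) = 6 + 6881 = 6887)
q = -20634/4127 (q = -5 + 1/(-149 + 4276) = -5 + 1/4127 = -20634/4127 ≈ -4.9998)
√(n + q) = √(6887 - 20634/4127) = √(28402015/4127) = √117215115905/4127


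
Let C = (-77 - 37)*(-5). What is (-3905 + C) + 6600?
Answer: 3265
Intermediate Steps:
C = 570 (C = -114*(-5) = 570)
(-3905 + C) + 6600 = (-3905 + 570) + 6600 = -3335 + 6600 = 3265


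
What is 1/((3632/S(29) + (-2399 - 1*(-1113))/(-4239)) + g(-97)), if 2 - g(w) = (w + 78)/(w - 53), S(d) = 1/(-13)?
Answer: -211950/10006969847 ≈ -2.1180e-5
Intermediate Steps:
S(d) = -1/13
g(w) = 2 - (78 + w)/(-53 + w) (g(w) = 2 - (w + 78)/(w - 53) = 2 - (78 + w)/(-53 + w))
1/((3632/S(29) + (-2399 - 1*(-1113))/(-4239)) + g(-97)) = 1/((3632/(-1/13) + (-2399 - 1*(-1113))/(-4239)) + (-184 - 97)/(-53 - 97)) = 1/((3632*(-13) + (-2399 + 1113)*(-1/4239)) - 281/(-150)) = 1/((-47216 - 1286*(-1/4239)) - 1/150*(-281)) = 1/((-47216 + 1286/4239) + 281/150) = 1/(-200147338/4239 + 281/150) = 1/(-10006969847/211950) = -211950/10006969847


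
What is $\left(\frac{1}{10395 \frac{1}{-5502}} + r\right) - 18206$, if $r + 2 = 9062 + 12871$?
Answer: $\frac{1843613}{495} \approx 3724.5$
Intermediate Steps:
$r = 21931$ ($r = -2 + \left(9062 + 12871\right) = -2 + 21933 = 21931$)
$\left(\frac{1}{10395 \frac{1}{-5502}} + r\right) - 18206 = \left(\frac{1}{10395 \frac{1}{-5502}} + 21931\right) - 18206 = \left(\frac{1}{10395 \left(- \frac{1}{5502}\right)} + 21931\right) - 18206 = \left(\frac{1}{- \frac{495}{262}} + 21931\right) - 18206 = \left(- \frac{262}{495} + 21931\right) - 18206 = \frac{10855583}{495} - 18206 = \frac{1843613}{495}$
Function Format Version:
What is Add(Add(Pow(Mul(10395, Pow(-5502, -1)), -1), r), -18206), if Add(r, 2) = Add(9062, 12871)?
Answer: Rational(1843613, 495) ≈ 3724.5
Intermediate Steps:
r = 21931 (r = Add(-2, Add(9062, 12871)) = Add(-2, 21933) = 21931)
Add(Add(Pow(Mul(10395, Pow(-5502, -1)), -1), r), -18206) = Add(Add(Pow(Mul(10395, Pow(-5502, -1)), -1), 21931), -18206) = Add(Add(Pow(Mul(10395, Rational(-1, 5502)), -1), 21931), -18206) = Add(Add(Pow(Rational(-495, 262), -1), 21931), -18206) = Add(Add(Rational(-262, 495), 21931), -18206) = Add(Rational(10855583, 495), -18206) = Rational(1843613, 495)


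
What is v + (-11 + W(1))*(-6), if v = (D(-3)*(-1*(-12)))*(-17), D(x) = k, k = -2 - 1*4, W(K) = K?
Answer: 1284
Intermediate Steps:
k = -6 (k = -2 - 4 = -6)
D(x) = -6
v = 1224 (v = -(-6)*(-12)*(-17) = -6*12*(-17) = -72*(-17) = 1224)
v + (-11 + W(1))*(-6) = 1224 + (-11 + 1)*(-6) = 1224 - 10*(-6) = 1224 + 60 = 1284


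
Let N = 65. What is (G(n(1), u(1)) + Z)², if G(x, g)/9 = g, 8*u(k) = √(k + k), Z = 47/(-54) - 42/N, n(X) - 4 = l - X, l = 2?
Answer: 476156657/98560800 - 5323*√2/1560 ≈ 0.0055452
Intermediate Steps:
n(X) = 6 - X (n(X) = 4 + (2 - X) = 6 - X)
Z = -5323/3510 (Z = 47/(-54) - 42/65 = 47*(-1/54) - 42*1/65 = -47/54 - 42/65 = -5323/3510 ≈ -1.5165)
u(k) = √2*√k/8 (u(k) = √(k + k)/8 = √(2*k)/8 = (√2*√k)/8 = √2*√k/8)
G(x, g) = 9*g
(G(n(1), u(1)) + Z)² = (9*(√2*√1/8) - 5323/3510)² = (9*((⅛)*√2*1) - 5323/3510)² = (9*(√2/8) - 5323/3510)² = (9*√2/8 - 5323/3510)² = (-5323/3510 + 9*√2/8)²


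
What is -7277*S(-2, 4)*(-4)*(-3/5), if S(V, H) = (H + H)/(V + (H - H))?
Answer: 349296/5 ≈ 69859.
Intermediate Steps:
S(V, H) = 2*H/V (S(V, H) = (2*H)/(V + 0) = (2*H)/V = 2*H/V)
-7277*S(-2, 4)*(-4)*(-3/5) = -7277*(2*4/(-2))*(-4)*(-3/5) = -7277*(2*4*(-½))*(-4)*(-3*⅕) = -7277*(-4*(-4))*(-3)/5 = -116432*(-3)/5 = -7277*(-48/5) = 349296/5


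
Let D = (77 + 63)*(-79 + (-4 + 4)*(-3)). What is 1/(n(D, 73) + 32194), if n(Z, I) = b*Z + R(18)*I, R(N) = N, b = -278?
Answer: 1/3108188 ≈ 3.2173e-7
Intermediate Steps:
D = -11060 (D = 140*(-79 + 0*(-3)) = 140*(-79 + 0) = 140*(-79) = -11060)
n(Z, I) = -278*Z + 18*I
1/(n(D, 73) + 32194) = 1/((-278*(-11060) + 18*73) + 32194) = 1/((3074680 + 1314) + 32194) = 1/(3075994 + 32194) = 1/3108188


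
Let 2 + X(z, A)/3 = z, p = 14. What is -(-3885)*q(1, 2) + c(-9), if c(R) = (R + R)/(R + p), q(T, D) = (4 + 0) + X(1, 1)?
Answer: 19407/5 ≈ 3881.4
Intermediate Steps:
X(z, A) = -6 + 3*z
q(T, D) = 1 (q(T, D) = (4 + 0) + (-6 + 3*1) = 4 + (-6 + 3) = 4 - 3 = 1)
c(R) = 2*R/(14 + R) (c(R) = (R + R)/(R + 14) = (2*R)/(14 + R) = 2*R/(14 + R))
-(-3885)*q(1, 2) + c(-9) = -(-3885) + 2*(-9)/(14 - 9) = -185*(-21) + 2*(-9)/5 = 3885 + 2*(-9)*(⅕) = 3885 - 18/5 = 19407/5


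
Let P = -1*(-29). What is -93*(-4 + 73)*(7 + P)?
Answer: -231012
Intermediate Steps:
P = 29
-93*(-4 + 73)*(7 + P) = -93*(-4 + 73)*(7 + 29) = -6417*36 = -93*2484 = -231012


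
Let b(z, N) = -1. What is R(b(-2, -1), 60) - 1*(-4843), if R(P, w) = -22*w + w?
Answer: 3583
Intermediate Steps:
R(P, w) = -21*w
R(b(-2, -1), 60) - 1*(-4843) = -21*60 - 1*(-4843) = -1260 + 4843 = 3583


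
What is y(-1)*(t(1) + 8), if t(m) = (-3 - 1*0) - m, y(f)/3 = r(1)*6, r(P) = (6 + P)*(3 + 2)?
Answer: 2520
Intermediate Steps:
r(P) = 30 + 5*P (r(P) = (6 + P)*5 = 30 + 5*P)
y(f) = 630 (y(f) = 3*((30 + 5*1)*6) = 3*((30 + 5)*6) = 3*(35*6) = 3*210 = 630)
t(m) = -3 - m (t(m) = (-3 + 0) - m = -3 - m)
y(-1)*(t(1) + 8) = 630*((-3 - 1*1) + 8) = 630*((-3 - 1) + 8) = 630*(-4 + 8) = 630*4 = 2520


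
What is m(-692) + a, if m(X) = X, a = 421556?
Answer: 420864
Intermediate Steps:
m(-692) + a = -692 + 421556 = 420864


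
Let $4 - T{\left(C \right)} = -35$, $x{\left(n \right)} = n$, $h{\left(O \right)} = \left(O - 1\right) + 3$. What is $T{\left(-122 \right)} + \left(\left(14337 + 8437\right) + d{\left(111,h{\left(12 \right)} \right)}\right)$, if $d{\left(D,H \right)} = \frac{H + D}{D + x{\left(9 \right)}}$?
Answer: $\frac{547537}{24} \approx 22814.0$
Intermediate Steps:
$h{\left(O \right)} = 2 + O$ ($h{\left(O \right)} = \left(-1 + O\right) + 3 = 2 + O$)
$T{\left(C \right)} = 39$ ($T{\left(C \right)} = 4 - -35 = 4 + 35 = 39$)
$d{\left(D,H \right)} = \frac{D + H}{9 + D}$ ($d{\left(D,H \right)} = \frac{H + D}{D + 9} = \frac{D + H}{9 + D}$)
$T{\left(-122 \right)} + \left(\left(14337 + 8437\right) + d{\left(111,h{\left(12 \right)} \right)}\right) = 39 + \left(\left(14337 + 8437\right) + \frac{111 + \left(2 + 12\right)}{9 + 111}\right) = 39 + \left(22774 + \frac{111 + 14}{120}\right) = 39 + \left(22774 + \frac{1}{120} \cdot 125\right) = 39 + \left(22774 + \frac{25}{24}\right) = 39 + \frac{546601}{24} = \frac{547537}{24}$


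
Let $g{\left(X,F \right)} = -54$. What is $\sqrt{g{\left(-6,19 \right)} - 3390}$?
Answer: $2 i \sqrt{861} \approx 58.686 i$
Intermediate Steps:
$\sqrt{g{\left(-6,19 \right)} - 3390} = \sqrt{-54 - 3390} = \sqrt{-3444} = 2 i \sqrt{861}$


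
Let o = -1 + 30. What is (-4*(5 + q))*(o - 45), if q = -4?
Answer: 64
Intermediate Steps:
o = 29
(-4*(5 + q))*(o - 45) = (-4*(5 - 4))*(29 - 45) = -4*1*(-16) = -4*(-16) = 64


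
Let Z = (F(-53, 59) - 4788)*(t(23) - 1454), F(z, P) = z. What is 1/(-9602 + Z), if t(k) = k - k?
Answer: 1/7029212 ≈ 1.4226e-7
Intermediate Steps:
t(k) = 0
Z = 7038814 (Z = (-53 - 4788)*(0 - 1454) = -4841*(-1454) = 7038814)
1/(-9602 + Z) = 1/(-9602 + 7038814) = 1/7029212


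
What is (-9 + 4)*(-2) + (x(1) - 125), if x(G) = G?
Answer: -114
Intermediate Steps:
(-9 + 4)*(-2) + (x(1) - 125) = (-9 + 4)*(-2) + (1 - 125) = -5*(-2) - 124 = 10 - 124 = -114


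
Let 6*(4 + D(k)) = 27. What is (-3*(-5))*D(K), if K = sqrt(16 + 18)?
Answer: 15/2 ≈ 7.5000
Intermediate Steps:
K = sqrt(34) ≈ 5.8309
D(k) = 1/2 (D(k) = -4 + (1/6)*27 = -4 + 9/2 = 1/2)
(-3*(-5))*D(K) = -3*(-5)*(1/2) = 15*(1/2) = 15/2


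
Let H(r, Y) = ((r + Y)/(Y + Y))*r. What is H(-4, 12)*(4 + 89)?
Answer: -124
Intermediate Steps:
H(r, Y) = r*(Y + r)/(2*Y) (H(r, Y) = ((Y + r)/((2*Y)))*r = ((Y + r)*(1/(2*Y)))*r = ((Y + r)/(2*Y))*r = r*(Y + r)/(2*Y))
H(-4, 12)*(4 + 89) = ((½)*(-4)*(12 - 4)/12)*(4 + 89) = ((½)*(-4)*(1/12)*8)*93 = -4/3*93 = -124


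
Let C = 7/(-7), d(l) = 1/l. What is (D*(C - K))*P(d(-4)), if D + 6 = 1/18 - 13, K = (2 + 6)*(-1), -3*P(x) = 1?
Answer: 2387/54 ≈ 44.204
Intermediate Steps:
P(x) = -⅓ (P(x) = -⅓*1 = -⅓)
K = -8 (K = 8*(-1) = -8)
D = -341/18 (D = -6 + (1/18 - 13) = -6 - 233/18 = -341/18 ≈ -18.944)
C = -1 (C = 7*(-⅐) = -1)
(D*(C - K))*P(d(-4)) = -341*(-1 - 1*(-8))/18*(-⅓) = -341*(-1 + 8)/18*(-⅓) = -341/18*7*(-⅓) = -2387/18*(-⅓) = 2387/54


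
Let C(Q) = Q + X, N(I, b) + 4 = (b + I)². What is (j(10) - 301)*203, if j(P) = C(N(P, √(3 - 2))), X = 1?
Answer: -37149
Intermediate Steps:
N(I, b) = -4 + (I + b)² (N(I, b) = -4 + (b + I)² = -4 + (I + b)²)
C(Q) = 1 + Q (C(Q) = Q + 1 = 1 + Q)
j(P) = -3 + (1 + P)² (j(P) = 1 + (-4 + (P + √(3 - 2))²) = 1 + (-4 + (P + √1)²) = 1 + (-4 + (P + 1)²) = 1 + (-4 + (1 + P)²) = -3 + (1 + P)²)
(j(10) - 301)*203 = ((-3 + (1 + 10)²) - 301)*203 = ((-3 + 11²) - 301)*203 = ((-3 + 121) - 301)*203 = (118 - 301)*203 = -183*203 = -37149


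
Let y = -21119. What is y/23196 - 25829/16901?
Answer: -956061703/392035596 ≈ -2.4387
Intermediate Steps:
y/23196 - 25829/16901 = -21119/23196 - 25829/16901 = -956061703/392035596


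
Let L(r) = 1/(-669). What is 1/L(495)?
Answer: -669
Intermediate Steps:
L(r) = -1/669
1/L(495) = 1/(-1/669) = -669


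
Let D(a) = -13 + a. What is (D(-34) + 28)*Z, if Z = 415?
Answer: -7885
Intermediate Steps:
(D(-34) + 28)*Z = ((-13 - 34) + 28)*415 = (-47 + 28)*415 = -19*415 = -7885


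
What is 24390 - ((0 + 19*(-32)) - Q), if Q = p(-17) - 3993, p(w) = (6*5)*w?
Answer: 20495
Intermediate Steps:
p(w) = 30*w
Q = -4503 (Q = 30*(-17) - 3993 = -510 - 3993 = -4503)
24390 - ((0 + 19*(-32)) - Q) = 24390 - ((0 + 19*(-32)) - 1*(-4503)) = 24390 - ((0 - 608) + 4503) = 24390 - (-608 + 4503) = 24390 - 1*3895 = 24390 - 3895 = 20495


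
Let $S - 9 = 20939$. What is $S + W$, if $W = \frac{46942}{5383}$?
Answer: $\frac{16115718}{769} \approx 20957.0$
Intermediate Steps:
$W = \frac{6706}{769}$ ($W = 46942 \cdot \frac{1}{5383} = \frac{6706}{769} \approx 8.7204$)
$S = 20948$ ($S = 9 + 20939 = 20948$)
$S + W = 20948 + \frac{6706}{769} = \frac{16115718}{769}$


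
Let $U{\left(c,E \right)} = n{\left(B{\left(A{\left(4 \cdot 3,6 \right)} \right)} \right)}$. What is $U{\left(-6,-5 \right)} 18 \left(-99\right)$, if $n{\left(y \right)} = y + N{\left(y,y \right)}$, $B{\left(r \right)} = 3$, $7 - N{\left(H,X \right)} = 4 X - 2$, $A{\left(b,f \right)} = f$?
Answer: $0$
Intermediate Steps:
$N{\left(H,X \right)} = 9 - 4 X$ ($N{\left(H,X \right)} = 7 - \left(4 X - 2\right) = 7 - \left(-2 + 4 X\right) = 9 - 4 X$)
$n{\left(y \right)} = 9 - 3 y$ ($n{\left(y \right)} = y - \left(-9 + 4 y\right) = 9 - 3 y$)
$U{\left(c,E \right)} = 0$ ($U{\left(c,E \right)} = 9 - 9 = 0$)
$U{\left(-6,-5 \right)} 18 \left(-99\right) = 0 \cdot 18 \left(-99\right) = 0 \left(-99\right) = 0$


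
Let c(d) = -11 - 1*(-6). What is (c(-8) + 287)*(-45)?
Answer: -12690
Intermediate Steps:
c(d) = -5 (c(d) = -11 + 6 = -5)
(c(-8) + 287)*(-45) = (-5 + 287)*(-45) = 282*(-45) = -12690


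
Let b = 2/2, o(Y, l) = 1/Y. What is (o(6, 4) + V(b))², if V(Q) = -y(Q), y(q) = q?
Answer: 25/36 ≈ 0.69444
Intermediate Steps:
b = 1 (b = 2*(½) = 1)
V(Q) = -Q
(o(6, 4) + V(b))² = (1/6 - 1*1)² = (⅙ - 1)² = (-⅚)² = 25/36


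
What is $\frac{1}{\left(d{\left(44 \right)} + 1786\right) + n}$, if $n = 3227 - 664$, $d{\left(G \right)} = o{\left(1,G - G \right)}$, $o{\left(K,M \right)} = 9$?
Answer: $\frac{1}{4358} \approx 0.00022946$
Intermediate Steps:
$d{\left(G \right)} = 9$
$n = 2563$ ($n = 3227 - 664 = 2563$)
$\frac{1}{\left(d{\left(44 \right)} + 1786\right) + n} = \frac{1}{\left(9 + 1786\right) + 2563} = \frac{1}{1795 + 2563} = \frac{1}{4358}$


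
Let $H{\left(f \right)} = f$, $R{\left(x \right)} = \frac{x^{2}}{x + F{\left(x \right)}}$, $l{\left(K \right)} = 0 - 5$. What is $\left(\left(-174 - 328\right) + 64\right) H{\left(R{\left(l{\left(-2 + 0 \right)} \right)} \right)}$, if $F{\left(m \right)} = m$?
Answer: $1095$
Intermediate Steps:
$l{\left(K \right)} = -5$
$R{\left(x \right)} = \frac{x}{2}$ ($R{\left(x \right)} = \frac{x^{2}}{x + x} = \frac{x^{2}}{2 x} = \frac{1}{2 x} x^{2} = \frac{x}{2}$)
$\left(\left(-174 - 328\right) + 64\right) H{\left(R{\left(l{\left(-2 + 0 \right)} \right)} \right)} = \left(\left(-174 - 328\right) + 64\right) \frac{1}{2} \left(-5\right) = \left(-502 + 64\right) \left(- \frac{5}{2}\right) = \left(-438\right) \left(- \frac{5}{2}\right) = 1095$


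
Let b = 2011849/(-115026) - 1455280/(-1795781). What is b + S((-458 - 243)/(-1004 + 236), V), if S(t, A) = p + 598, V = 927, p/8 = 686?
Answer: 1253687876120527/206561505306 ≈ 6069.3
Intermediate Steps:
p = 5488 (p = 8*686 = 5488)
S(t, A) = 6086 (S(t, A) = 5488 + 598 = 6086)
b = -3445445171789/206561505306 (b = 2011849*(-1/115026) - 1455280*(-1/1795781) = -2011849/115026 + 1455280/1795781 = -3445445171789/206561505306 ≈ -16.680)
b + S((-458 - 243)/(-1004 + 236), V) = -3445445171789/206561505306 + 6086 = 1253687876120527/206561505306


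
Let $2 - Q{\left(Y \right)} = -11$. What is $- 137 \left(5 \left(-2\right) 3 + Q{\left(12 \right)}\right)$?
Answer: $2329$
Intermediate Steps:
$Q{\left(Y \right)} = 13$ ($Q{\left(Y \right)} = 2 - -11 = 2 + 11 = 13$)
$- 137 \left(5 \left(-2\right) 3 + Q{\left(12 \right)}\right) = - 137 \left(5 \left(-2\right) 3 + 13\right) = - 137 \left(\left(-10\right) 3 + 13\right) = - 137 \left(-30 + 13\right) = \left(-137\right) \left(-17\right) = 2329$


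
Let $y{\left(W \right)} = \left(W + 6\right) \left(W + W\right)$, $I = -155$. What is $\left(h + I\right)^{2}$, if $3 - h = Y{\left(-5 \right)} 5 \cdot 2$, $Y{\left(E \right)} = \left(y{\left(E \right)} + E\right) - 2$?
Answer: $324$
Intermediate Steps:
$y{\left(W \right)} = 2 W \left(6 + W\right)$ ($y{\left(W \right)} = \left(6 + W\right) 2 W = 2 W \left(6 + W\right)$)
$Y{\left(E \right)} = -2 + E + 2 E \left(6 + E\right)$ ($Y{\left(E \right)} = \left(2 E \left(6 + E\right) + E\right) - 2 = \left(E + 2 E \left(6 + E\right)\right) - 2 = -2 + E + 2 E \left(6 + E\right)$)
$h = 173$ ($h = 3 - \left(-2 - 5 + 2 \left(-5\right) \left(6 - 5\right)\right) 5 \cdot 2 = 3 - \left(-2 - 5 + 2 \left(-5\right) 1\right) 5 \cdot 2 = 3 - \left(-2 - 5 - 10\right) 5 \cdot 2 = 3 - \left(-17\right) 5 \cdot 2 = 3 - \left(-85\right) 2 = 3 - -170 = 3 + 170 = 173$)
$\left(h + I\right)^{2} = \left(173 - 155\right)^{2} = 18^{2} = 324$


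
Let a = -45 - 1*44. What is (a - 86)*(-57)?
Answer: 9975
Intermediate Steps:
a = -89 (a = -45 - 44 = -89)
(a - 86)*(-57) = (-89 - 86)*(-57) = -175*(-57) = 9975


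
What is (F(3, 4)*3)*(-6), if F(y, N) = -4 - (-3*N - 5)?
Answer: -234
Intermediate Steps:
F(y, N) = 1 + 3*N (F(y, N) = -4 - (-5 - 3*N) = -4 + (5 + 3*N) = 1 + 3*N)
(F(3, 4)*3)*(-6) = ((1 + 3*4)*3)*(-6) = ((1 + 12)*3)*(-6) = (13*3)*(-6) = 39*(-6) = -234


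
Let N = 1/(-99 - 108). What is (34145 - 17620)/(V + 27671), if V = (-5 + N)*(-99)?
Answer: 380075/647829 ≈ 0.58669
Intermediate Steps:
N = -1/207 (N = 1/(-207) = -1/207 ≈ -0.0048309)
V = 11396/23 (V = (-5 - 1/207)*(-99) = -1036/207*(-99) = 11396/23 ≈ 495.48)
(34145 - 17620)/(V + 27671) = (34145 - 17620)/(11396/23 + 27671) = 16525/(647829/23) = 16525*(23/647829) = 380075/647829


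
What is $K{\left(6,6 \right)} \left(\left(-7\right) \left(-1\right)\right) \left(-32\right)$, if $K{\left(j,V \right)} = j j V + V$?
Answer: $-49728$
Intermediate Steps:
$K{\left(j,V \right)} = V + V j^{2}$ ($K{\left(j,V \right)} = j^{2} V + V = V j^{2} + V = V + V j^{2}$)
$K{\left(6,6 \right)} \left(\left(-7\right) \left(-1\right)\right) \left(-32\right) = 6 \left(1 + 6^{2}\right) \left(\left(-7\right) \left(-1\right)\right) \left(-32\right) = 6 \left(1 + 36\right) 7 \left(-32\right) = 6 \cdot 37 \cdot 7 \left(-32\right) = 222 \cdot 7 \left(-32\right) = 1554 \left(-32\right) = -49728$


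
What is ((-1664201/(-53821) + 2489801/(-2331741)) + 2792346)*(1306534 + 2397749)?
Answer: 432701947177966382968986/41832210787 ≈ 1.0344e+13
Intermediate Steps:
((-1664201/(-53821) + 2489801/(-2331741)) + 2792346)*(1306534 + 2397749) = ((-1664201*(-1/53821) + 2489801*(-1/2331741)) + 2792346)*3704283 = ((1664201/53821 - 2489801/2331741) + 2792346)*3704283 = (3746482124320/125496632361 + 2792346)*3704283 = (350433765868833226/125496632361)*3704283 = 432701947177966382968986/41832210787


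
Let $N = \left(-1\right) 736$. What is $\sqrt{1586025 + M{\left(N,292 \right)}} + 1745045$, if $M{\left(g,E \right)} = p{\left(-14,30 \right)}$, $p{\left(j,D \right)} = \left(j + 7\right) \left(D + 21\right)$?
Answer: $1745045 + 2 \sqrt{396417} \approx 1.7463 \cdot 10^{6}$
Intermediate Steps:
$N = -736$
$p{\left(j,D \right)} = \left(7 + j\right) \left(21 + D\right)$
$M{\left(g,E \right)} = -357$ ($M{\left(g,E \right)} = 147 + 7 \cdot 30 + 21 \left(-14\right) + 30 \left(-14\right) = 147 + 210 - 294 - 420 = -357$)
$\sqrt{1586025 + M{\left(N,292 \right)}} + 1745045 = \sqrt{1586025 - 357} + 1745045 = \sqrt{1585668} + 1745045 = 2 \sqrt{396417} + 1745045 = 1745045 + 2 \sqrt{396417}$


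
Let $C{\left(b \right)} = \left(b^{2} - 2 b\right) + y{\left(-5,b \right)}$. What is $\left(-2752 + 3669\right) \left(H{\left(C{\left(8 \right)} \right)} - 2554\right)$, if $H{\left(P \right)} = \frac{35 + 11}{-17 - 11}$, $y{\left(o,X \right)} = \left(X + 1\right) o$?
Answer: $- \frac{4687049}{2} \approx -2.3435 \cdot 10^{6}$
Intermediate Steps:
$y{\left(o,X \right)} = o \left(1 + X\right)$ ($y{\left(o,X \right)} = \left(1 + X\right) o = o \left(1 + X\right)$)
$C{\left(b \right)} = -5 + b^{2} - 7 b$ ($C{\left(b \right)} = \left(b^{2} - 2 b\right) - 5 \left(1 + b\right) = \left(b^{2} - 2 b\right) - \left(5 + 5 b\right) = -5 + b^{2} - 7 b$)
$H{\left(P \right)} = - \frac{23}{14}$ ($H{\left(P \right)} = \frac{46}{-28} = 46 \left(- \frac{1}{28}\right) = - \frac{23}{14}$)
$\left(-2752 + 3669\right) \left(H{\left(C{\left(8 \right)} \right)} - 2554\right) = \left(-2752 + 3669\right) \left(- \frac{23}{14} - 2554\right) = 917 \left(- \frac{35779}{14}\right) = - \frac{4687049}{2}$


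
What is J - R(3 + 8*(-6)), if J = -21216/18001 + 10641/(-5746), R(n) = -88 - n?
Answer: 4134195301/103433746 ≈ 39.969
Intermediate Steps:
J = -313455777/103433746 (J = -21216*1/18001 + 10641*(-1/5746) = -21216/18001 - 10641/5746 = -313455777/103433746 ≈ -3.0305)
J - R(3 + 8*(-6)) = -313455777/103433746 - (-88 - (3 + 8*(-6))) = -313455777/103433746 - (-88 - (3 - 48)) = -313455777/103433746 - (-88 - 1*(-45)) = -313455777/103433746 - (-88 + 45) = -313455777/103433746 - 1*(-43) = -313455777/103433746 + 43 = 4134195301/103433746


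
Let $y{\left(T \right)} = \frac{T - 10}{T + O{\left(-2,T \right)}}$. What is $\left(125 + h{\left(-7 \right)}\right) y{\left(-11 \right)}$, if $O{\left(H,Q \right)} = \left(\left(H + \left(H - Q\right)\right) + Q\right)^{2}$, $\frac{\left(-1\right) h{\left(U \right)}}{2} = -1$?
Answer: $- \frac{2667}{5} \approx -533.4$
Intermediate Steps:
$h{\left(U \right)} = 2$ ($h{\left(U \right)} = \left(-2\right) \left(-1\right) = 2$)
$O{\left(H,Q \right)} = 4 H^{2}$ ($O{\left(H,Q \right)} = \left(\left(- Q + 2 H\right) + Q\right)^{2} = \left(2 H\right)^{2} = 4 H^{2}$)
$y{\left(T \right)} = \frac{-10 + T}{16 + T}$ ($y{\left(T \right)} = \frac{T - 10}{T + 4 \left(-2\right)^{2}} = \frac{-10 + T}{T + 4 \cdot 4} = \frac{-10 + T}{T + 16} = \frac{-10 + T}{16 + T}$)
$\left(125 + h{\left(-7 \right)}\right) y{\left(-11 \right)} = \left(125 + 2\right) \frac{-10 - 11}{16 - 11} = 127 \cdot \frac{1}{5} \left(-21\right) = 127 \left(- \frac{21}{5}\right) = - \frac{2667}{5}$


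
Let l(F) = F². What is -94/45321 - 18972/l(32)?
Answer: -214981567/11602176 ≈ -18.529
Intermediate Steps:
-94/45321 - 18972/l(32) = -94/45321 - 18972/(32²) = -94*1/45321 - 18972/1024 = -94/45321 - 18972*1/1024 = -94/45321 - 4743/256 = -214981567/11602176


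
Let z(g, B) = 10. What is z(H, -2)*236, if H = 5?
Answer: 2360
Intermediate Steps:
z(H, -2)*236 = 10*236 = 2360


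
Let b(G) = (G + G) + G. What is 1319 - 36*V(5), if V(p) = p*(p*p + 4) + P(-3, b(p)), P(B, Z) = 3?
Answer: -4009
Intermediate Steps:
b(G) = 3*G (b(G) = 2*G + G = 3*G)
V(p) = 3 + p*(4 + p²) (V(p) = p*(p*p + 4) + 3 = p*(p² + 4) + 3 = p*(4 + p²) + 3 = 3 + p*(4 + p²))
1319 - 36*V(5) = 1319 - 36*(3 + 5³ + 4*5) = 1319 - 36*(3 + 125 + 20) = 1319 - 36*148 = 1319 - 1*5328 = 1319 - 5328 = -4009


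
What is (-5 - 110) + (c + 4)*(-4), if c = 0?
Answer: -131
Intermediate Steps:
(-5 - 110) + (c + 4)*(-4) = (-5 - 110) + (0 + 4)*(-4) = -115 + 4*(-4) = -115 - 16 = -131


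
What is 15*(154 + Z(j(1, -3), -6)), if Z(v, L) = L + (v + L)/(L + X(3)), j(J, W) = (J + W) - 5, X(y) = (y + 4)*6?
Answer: 26575/12 ≈ 2214.6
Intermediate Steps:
X(y) = 24 + 6*y (X(y) = (4 + y)*6 = 24 + 6*y)
j(J, W) = -5 + J + W
Z(v, L) = L + (L + v)/(42 + L) (Z(v, L) = L + (v + L)/(L + (24 + 6*3)) = L + (L + v)/(L + (24 + 18)) = L + (L + v)/(L + 42) = L + (L + v)/(42 + L))
15*(154 + Z(j(1, -3), -6)) = 15*(154 + ((-5 + 1 - 3) + (-6)² + 43*(-6))/(42 - 6)) = 15*(154 + (-7 + 36 - 258)/36) = 15*(154 + (1/36)*(-229)) = 15*(154 - 229/36) = 15*(5315/36) = 26575/12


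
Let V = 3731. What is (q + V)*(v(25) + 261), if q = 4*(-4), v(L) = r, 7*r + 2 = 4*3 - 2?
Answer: 6817025/7 ≈ 9.7386e+5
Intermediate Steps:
r = 8/7 (r = -2/7 + (4*3 - 2)/7 = -2/7 + (12 - 2)/7 = -2/7 + (⅐)*10 = -2/7 + 10/7 = 8/7 ≈ 1.1429)
v(L) = 8/7
q = -16
(q + V)*(v(25) + 261) = (-16 + 3731)*(8/7 + 261) = 3715*(1835/7) = 6817025/7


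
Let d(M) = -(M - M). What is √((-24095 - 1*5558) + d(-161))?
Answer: I*√29653 ≈ 172.2*I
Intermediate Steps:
d(M) = 0 (d(M) = -1*0 = 0)
√((-24095 - 1*5558) + d(-161)) = √((-24095 - 1*5558) + 0) = √((-24095 - 5558) + 0) = √(-29653 + 0) = √(-29653) = I*√29653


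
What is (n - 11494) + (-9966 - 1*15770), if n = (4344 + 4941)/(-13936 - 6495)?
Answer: -760655415/20431 ≈ -37230.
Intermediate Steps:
n = -9285/20431 (n = 9285/(-20431) = 9285*(-1/20431) = -9285/20431 ≈ -0.45446)
(n - 11494) + (-9966 - 1*15770) = (-9285/20431 - 11494) + (-9966 - 1*15770) = -234843199/20431 + (-9966 - 15770) = -234843199/20431 - 25736 = -760655415/20431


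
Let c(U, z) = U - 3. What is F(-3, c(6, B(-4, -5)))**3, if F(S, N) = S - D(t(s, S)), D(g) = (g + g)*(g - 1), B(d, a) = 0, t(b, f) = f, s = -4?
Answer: -19683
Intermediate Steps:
D(g) = 2*g*(-1 + g) (D(g) = (2*g)*(-1 + g) = 2*g*(-1 + g))
c(U, z) = -3 + U
F(S, N) = S - 2*S*(-1 + S)
F(-3, c(6, B(-4, -5)))**3 = (-3*(3 - 2*(-3)))**3 = (-3*(3 + 6))**3 = (-3*9)**3 = (-27)**3 = -19683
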